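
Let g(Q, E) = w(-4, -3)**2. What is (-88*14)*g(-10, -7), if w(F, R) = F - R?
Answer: -1232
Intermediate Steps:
g(Q, E) = 1 (g(Q, E) = (-4 - 1*(-3))**2 = (-4 + 3)**2 = (-1)**2 = 1)
(-88*14)*g(-10, -7) = -88*14*1 = -1232*1 = -1232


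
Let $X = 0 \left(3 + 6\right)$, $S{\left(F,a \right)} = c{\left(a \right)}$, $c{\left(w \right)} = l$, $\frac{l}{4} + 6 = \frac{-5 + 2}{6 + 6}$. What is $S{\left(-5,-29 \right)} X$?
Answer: $0$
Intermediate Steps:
$l = -25$ ($l = -24 + 4 \frac{-5 + 2}{6 + 6} = -24 + 4 \left(- \frac{3}{12}\right) = -24 + 4 \left(\left(-3\right) \frac{1}{12}\right) = -24 + 4 \left(- \frac{1}{4}\right) = -24 - 1 = -25$)
$c{\left(w \right)} = -25$
$S{\left(F,a \right)} = -25$
$X = 0$ ($X = 0 \cdot 9 = 0$)
$S{\left(-5,-29 \right)} X = \left(-25\right) 0 = 0$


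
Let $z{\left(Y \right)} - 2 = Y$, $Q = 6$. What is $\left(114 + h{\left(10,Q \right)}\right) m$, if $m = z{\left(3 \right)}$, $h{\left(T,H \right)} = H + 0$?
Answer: $600$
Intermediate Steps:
$h{\left(T,H \right)} = H$
$z{\left(Y \right)} = 2 + Y$
$m = 5$ ($m = 2 + 3 = 5$)
$\left(114 + h{\left(10,Q \right)}\right) m = \left(114 + 6\right) 5 = 120 \cdot 5 = 600$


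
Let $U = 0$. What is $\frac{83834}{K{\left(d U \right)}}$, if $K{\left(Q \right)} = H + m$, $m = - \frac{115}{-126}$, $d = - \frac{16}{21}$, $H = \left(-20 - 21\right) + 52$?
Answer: $\frac{10563084}{1501} \approx 7037.4$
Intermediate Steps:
$H = 11$ ($H = -41 + 52 = 11$)
$d = - \frac{16}{21}$ ($d = \left(-16\right) \frac{1}{21} = - \frac{16}{21} \approx -0.7619$)
$m = \frac{115}{126}$ ($m = \left(-115\right) \left(- \frac{1}{126}\right) = \frac{115}{126} \approx 0.9127$)
$K{\left(Q \right)} = \frac{1501}{126}$ ($K{\left(Q \right)} = 11 + \frac{115}{126} = \frac{1501}{126}$)
$\frac{83834}{K{\left(d U \right)}} = \frac{83834}{\frac{1501}{126}} = 83834 \cdot \frac{126}{1501} = \frac{10563084}{1501}$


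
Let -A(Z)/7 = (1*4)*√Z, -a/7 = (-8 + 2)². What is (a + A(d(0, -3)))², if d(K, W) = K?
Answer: 63504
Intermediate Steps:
a = -252 (a = -7*(-8 + 2)² = -7*(-6)² = -7*36 = -252)
A(Z) = -28*√Z (A(Z) = -7*1*4*√Z = -28*√Z)
(a + A(d(0, -3)))² = (-252 - 28*√0)² = (-252 - 28*0)² = (-252 + 0)² = (-252)² = 63504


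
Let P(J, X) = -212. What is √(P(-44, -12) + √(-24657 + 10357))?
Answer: √(-212 + 10*I*√143) ≈ 3.9624 + 15.09*I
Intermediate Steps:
√(P(-44, -12) + √(-24657 + 10357)) = √(-212 + √(-24657 + 10357)) = √(-212 + √(-14300)) = √(-212 + 10*I*√143)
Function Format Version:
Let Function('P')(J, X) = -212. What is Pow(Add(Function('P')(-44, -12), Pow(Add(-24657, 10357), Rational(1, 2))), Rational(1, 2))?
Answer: Pow(Add(-212, Mul(10, I, Pow(143, Rational(1, 2)))), Rational(1, 2)) ≈ Add(3.9624, Mul(15.090, I))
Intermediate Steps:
Pow(Add(Function('P')(-44, -12), Pow(Add(-24657, 10357), Rational(1, 2))), Rational(1, 2)) = Pow(Add(-212, Pow(Add(-24657, 10357), Rational(1, 2))), Rational(1, 2)) = Pow(Add(-212, Pow(-14300, Rational(1, 2))), Rational(1, 2)) = Pow(Add(-212, Mul(10, I, Pow(143, Rational(1, 2)))), Rational(1, 2))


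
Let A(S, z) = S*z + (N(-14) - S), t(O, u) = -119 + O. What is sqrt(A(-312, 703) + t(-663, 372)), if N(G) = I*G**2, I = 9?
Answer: 11*I*sqrt(1802) ≈ 466.95*I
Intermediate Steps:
N(G) = 9*G**2
A(S, z) = 1764 - S + S*z (A(S, z) = S*z + (9*(-14)**2 - S) = S*z + (9*196 - S) = S*z + (1764 - S) = 1764 - S + S*z)
sqrt(A(-312, 703) + t(-663, 372)) = sqrt((1764 - 1*(-312) - 312*703) + (-119 - 663)) = sqrt((1764 + 312 - 219336) - 782) = sqrt(-217260 - 782) = sqrt(-218042) = 11*I*sqrt(1802)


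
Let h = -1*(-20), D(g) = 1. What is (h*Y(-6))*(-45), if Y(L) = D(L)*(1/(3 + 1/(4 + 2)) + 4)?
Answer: -73800/19 ≈ -3884.2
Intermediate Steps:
Y(L) = 82/19 (Y(L) = 1*(1/(3 + 1/(4 + 2)) + 4) = 1*(1/(3 + 1/6) + 4) = 1*(1/(3 + ⅙) + 4) = 1*(1/(19/6) + 4) = 1*(6/19 + 4) = 1*(82/19) = 82/19)
h = 20
(h*Y(-6))*(-45) = (20*(82/19))*(-45) = (1640/19)*(-45) = -73800/19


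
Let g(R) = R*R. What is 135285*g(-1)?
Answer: 135285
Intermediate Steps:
g(R) = R²
135285*g(-1) = 135285*(-1)² = 135285*1 = 135285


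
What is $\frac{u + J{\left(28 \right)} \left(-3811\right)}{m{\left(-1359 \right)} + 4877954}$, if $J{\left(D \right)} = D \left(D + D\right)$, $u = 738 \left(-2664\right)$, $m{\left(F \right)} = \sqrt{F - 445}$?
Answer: $- \frac{484239371534}{297430440349} + \frac{198542 i \sqrt{451}}{297430440349} \approx -1.6281 + 1.4176 \cdot 10^{-5} i$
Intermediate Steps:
$m{\left(F \right)} = \sqrt{-445 + F}$
$u = -1966032$
$J{\left(D \right)} = 2 D^{2}$ ($J{\left(D \right)} = D 2 D = 2 D^{2}$)
$\frac{u + J{\left(28 \right)} \left(-3811\right)}{m{\left(-1359 \right)} + 4877954} = \frac{-1966032 + 2 \cdot 28^{2} \left(-3811\right)}{\sqrt{-445 - 1359} + 4877954} = \frac{-1966032 + 2 \cdot 784 \left(-3811\right)}{\sqrt{-1804} + 4877954} = \frac{-1966032 + 1568 \left(-3811\right)}{2 i \sqrt{451} + 4877954} = \frac{-1966032 - 5975648}{4877954 + 2 i \sqrt{451}} = - \frac{7941680}{4877954 + 2 i \sqrt{451}}$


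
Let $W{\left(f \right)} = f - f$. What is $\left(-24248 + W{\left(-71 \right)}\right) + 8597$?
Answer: $-15651$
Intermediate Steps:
$W{\left(f \right)} = 0$
$\left(-24248 + W{\left(-71 \right)}\right) + 8597 = \left(-24248 + 0\right) + 8597 = -24248 + 8597 = -15651$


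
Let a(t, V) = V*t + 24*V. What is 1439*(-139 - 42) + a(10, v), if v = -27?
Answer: -261377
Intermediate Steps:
a(t, V) = 24*V + V*t
1439*(-139 - 42) + a(10, v) = 1439*(-139 - 42) - 27*(24 + 10) = 1439*(-181) - 27*34 = -260459 - 918 = -261377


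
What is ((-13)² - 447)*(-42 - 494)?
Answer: 149008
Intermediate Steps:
((-13)² - 447)*(-42 - 494) = (169 - 447)*(-536) = -278*(-536) = 149008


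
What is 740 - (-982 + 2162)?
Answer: -440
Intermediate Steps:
740 - (-982 + 2162) = 740 - 1*1180 = 740 - 1180 = -440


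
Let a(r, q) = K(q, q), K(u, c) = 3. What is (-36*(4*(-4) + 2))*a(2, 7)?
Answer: 1512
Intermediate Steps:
a(r, q) = 3
(-36*(4*(-4) + 2))*a(2, 7) = -36*(4*(-4) + 2)*3 = -36*(-16 + 2)*3 = -36*(-14)*3 = 504*3 = 1512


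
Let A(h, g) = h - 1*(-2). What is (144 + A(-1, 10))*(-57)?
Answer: -8265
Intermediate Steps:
A(h, g) = 2 + h (A(h, g) = h + 2 = 2 + h)
(144 + A(-1, 10))*(-57) = (144 + (2 - 1))*(-57) = (144 + 1)*(-57) = 145*(-57) = -8265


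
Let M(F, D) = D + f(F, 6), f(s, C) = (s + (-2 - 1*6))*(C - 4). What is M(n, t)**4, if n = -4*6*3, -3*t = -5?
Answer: 50906640625/81 ≈ 6.2848e+8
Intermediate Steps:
f(s, C) = (-8 + s)*(-4 + C) (f(s, C) = (s + (-2 - 6))*(-4 + C) = (s - 8)*(-4 + C) = (-8 + s)*(-4 + C))
t = 5/3 (t = -1/3*(-5) = 5/3 ≈ 1.6667)
n = -72 (n = -24*3 = -72)
M(F, D) = -16 + D + 2*F (M(F, D) = D + (32 - 8*6 - 4*F + 6*F) = D + (32 - 48 - 4*F + 6*F) = D + (-16 + 2*F) = -16 + D + 2*F)
M(n, t)**4 = (-16 + 5/3 + 2*(-72))**4 = (-16 + 5/3 - 144)**4 = (-475/3)**4 = 50906640625/81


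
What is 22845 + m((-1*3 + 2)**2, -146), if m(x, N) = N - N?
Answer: 22845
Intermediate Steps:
m(x, N) = 0
22845 + m((-1*3 + 2)**2, -146) = 22845 + 0 = 22845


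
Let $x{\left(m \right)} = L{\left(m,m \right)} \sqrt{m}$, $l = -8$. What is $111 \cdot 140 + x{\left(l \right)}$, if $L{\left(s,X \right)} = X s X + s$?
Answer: $15540 - 1040 i \sqrt{2} \approx 15540.0 - 1470.8 i$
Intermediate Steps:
$L{\left(s,X \right)} = s + s X^{2}$ ($L{\left(s,X \right)} = s X^{2} + s = s + s X^{2}$)
$x{\left(m \right)} = m^{\frac{3}{2}} \left(1 + m^{2}\right)$ ($x{\left(m \right)} = m \left(1 + m^{2}\right) \sqrt{m} = m^{\frac{3}{2}} \left(1 + m^{2}\right)$)
$111 \cdot 140 + x{\left(l \right)} = 111 \cdot 140 + \left(-8\right)^{\frac{3}{2}} \left(1 + \left(-8\right)^{2}\right) = 15540 + - 16 i \sqrt{2} \left(1 + 64\right) = 15540 + - 16 i \sqrt{2} \cdot 65 = 15540 - 1040 i \sqrt{2}$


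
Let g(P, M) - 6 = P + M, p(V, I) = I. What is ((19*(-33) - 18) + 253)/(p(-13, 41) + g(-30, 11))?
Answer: -14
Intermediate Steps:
g(P, M) = 6 + M + P (g(P, M) = 6 + (P + M) = 6 + (M + P) = 6 + M + P)
((19*(-33) - 18) + 253)/(p(-13, 41) + g(-30, 11)) = ((19*(-33) - 18) + 253)/(41 + (6 + 11 - 30)) = ((-627 - 18) + 253)/(41 - 13) = (-645 + 253)/28 = -392*1/28 = -14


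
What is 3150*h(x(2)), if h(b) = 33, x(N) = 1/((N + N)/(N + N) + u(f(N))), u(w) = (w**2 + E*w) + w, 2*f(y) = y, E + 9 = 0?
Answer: 103950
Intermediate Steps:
E = -9 (E = -9 + 0 = -9)
f(y) = y/2
u(w) = w**2 - 8*w (u(w) = (w**2 - 9*w) + w = w**2 - 8*w)
x(N) = 1/(1 + N*(-8 + N/2)/2) (x(N) = 1/((N + N)/(N + N) + (N/2)*(-8 + N/2)) = 1/((2*N)/((2*N)) + N*(-8 + N/2)/2) = 1/((2*N)*(1/(2*N)) + N*(-8 + N/2)/2) = 1/(1 + N*(-8 + N/2)/2))
3150*h(x(2)) = 3150*33 = 103950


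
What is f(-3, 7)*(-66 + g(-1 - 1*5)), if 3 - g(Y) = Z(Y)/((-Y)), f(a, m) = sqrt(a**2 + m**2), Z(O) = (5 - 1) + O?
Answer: -188*sqrt(58)/3 ≈ -477.25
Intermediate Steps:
Z(O) = 4 + O
g(Y) = 3 + (4 + Y)/Y (g(Y) = 3 - (4 + Y)/((-Y)) = 3 - (4 + Y)*(-1/Y) = 3 - (-1)*(4 + Y)/Y = 3 + (4 + Y)/Y)
f(-3, 7)*(-66 + g(-1 - 1*5)) = sqrt((-3)**2 + 7**2)*(-66 + (4 + 4/(-1 - 1*5))) = sqrt(9 + 49)*(-66 + (4 + 4/(-1 - 5))) = sqrt(58)*(-66 + (4 + 4/(-6))) = sqrt(58)*(-66 + (4 + 4*(-1/6))) = sqrt(58)*(-66 + (4 - 2/3)) = sqrt(58)*(-66 + 10/3) = sqrt(58)*(-188/3) = -188*sqrt(58)/3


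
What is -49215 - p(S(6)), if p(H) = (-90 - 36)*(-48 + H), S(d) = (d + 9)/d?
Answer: -54948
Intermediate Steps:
S(d) = (9 + d)/d
p(H) = 6048 - 126*H (p(H) = -126*(-48 + H) = 6048 - 126*H)
-49215 - p(S(6)) = -49215 - (6048 - 126*(9 + 6)/6) = -49215 - (6048 - 21*15) = -49215 - (6048 - 126*5/2) = -49215 - (6048 - 315) = -49215 - 1*5733 = -49215 - 5733 = -54948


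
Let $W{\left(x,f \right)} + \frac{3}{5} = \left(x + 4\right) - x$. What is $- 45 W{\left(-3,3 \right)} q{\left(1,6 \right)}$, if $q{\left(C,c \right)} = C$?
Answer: $-153$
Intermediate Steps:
$W{\left(x,f \right)} = \frac{17}{5}$ ($W{\left(x,f \right)} = - \frac{3}{5} + \left(\left(x + 4\right) - x\right) = - \frac{3}{5} + \left(\left(4 + x\right) - x\right) = - \frac{3}{5} + 4 = \frac{17}{5}$)
$- 45 W{\left(-3,3 \right)} q{\left(1,6 \right)} = \left(-45\right) \frac{17}{5} \cdot 1 = \left(-153\right) 1 = -153$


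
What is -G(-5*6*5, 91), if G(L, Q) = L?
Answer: 150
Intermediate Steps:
-G(-5*6*5, 91) = -(-5*6)*5 = -(-30)*5 = -1*(-150) = 150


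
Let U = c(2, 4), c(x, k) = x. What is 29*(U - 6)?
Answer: -116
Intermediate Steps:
U = 2
29*(U - 6) = 29*(2 - 6) = 29*(-4) = -116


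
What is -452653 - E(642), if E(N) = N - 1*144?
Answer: -453151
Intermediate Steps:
E(N) = -144 + N (E(N) = N - 144 = -144 + N)
-452653 - E(642) = -452653 - (-144 + 642) = -452653 - 1*498 = -452653 - 498 = -453151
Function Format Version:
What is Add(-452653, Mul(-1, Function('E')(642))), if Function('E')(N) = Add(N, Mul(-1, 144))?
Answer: -453151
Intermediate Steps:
Function('E')(N) = Add(-144, N) (Function('E')(N) = Add(N, -144) = Add(-144, N))
Add(-452653, Mul(-1, Function('E')(642))) = Add(-452653, Mul(-1, Add(-144, 642))) = Add(-452653, Mul(-1, 498)) = Add(-452653, -498) = -453151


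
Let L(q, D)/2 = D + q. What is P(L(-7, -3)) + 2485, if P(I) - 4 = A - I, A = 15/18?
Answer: 15059/6 ≈ 2509.8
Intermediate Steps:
A = 5/6 (A = 15*(1/18) = 5/6 ≈ 0.83333)
L(q, D) = 2*D + 2*q (L(q, D) = 2*(D + q) = 2*D + 2*q)
P(I) = 29/6 - I (P(I) = 4 + (5/6 - I) = 29/6 - I)
P(L(-7, -3)) + 2485 = (29/6 - (2*(-3) + 2*(-7))) + 2485 = (29/6 - (-6 - 14)) + 2485 = (29/6 - 1*(-20)) + 2485 = (29/6 + 20) + 2485 = 149/6 + 2485 = 15059/6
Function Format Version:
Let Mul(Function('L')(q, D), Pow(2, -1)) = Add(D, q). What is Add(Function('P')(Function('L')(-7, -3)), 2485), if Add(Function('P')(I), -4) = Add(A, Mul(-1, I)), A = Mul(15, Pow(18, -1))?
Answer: Rational(15059, 6) ≈ 2509.8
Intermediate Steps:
A = Rational(5, 6) (A = Mul(15, Rational(1, 18)) = Rational(5, 6) ≈ 0.83333)
Function('L')(q, D) = Add(Mul(2, D), Mul(2, q)) (Function('L')(q, D) = Mul(2, Add(D, q)) = Add(Mul(2, D), Mul(2, q)))
Function('P')(I) = Add(Rational(29, 6), Mul(-1, I)) (Function('P')(I) = Add(4, Add(Rational(5, 6), Mul(-1, I))) = Add(Rational(29, 6), Mul(-1, I)))
Add(Function('P')(Function('L')(-7, -3)), 2485) = Add(Add(Rational(29, 6), Mul(-1, Add(Mul(2, -3), Mul(2, -7)))), 2485) = Add(Add(Rational(29, 6), Mul(-1, Add(-6, -14))), 2485) = Add(Add(Rational(29, 6), Mul(-1, -20)), 2485) = Add(Add(Rational(29, 6), 20), 2485) = Add(Rational(149, 6), 2485) = Rational(15059, 6)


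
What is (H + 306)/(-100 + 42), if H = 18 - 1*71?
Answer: -253/58 ≈ -4.3621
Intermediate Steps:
H = -53 (H = 18 - 71 = -53)
(H + 306)/(-100 + 42) = (-53 + 306)/(-100 + 42) = 253/(-58) = 253*(-1/58) = -253/58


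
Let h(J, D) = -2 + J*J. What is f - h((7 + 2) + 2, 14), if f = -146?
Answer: -265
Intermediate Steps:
h(J, D) = -2 + J²
f - h((7 + 2) + 2, 14) = -146 - (-2 + ((7 + 2) + 2)²) = -146 - (-2 + (9 + 2)²) = -146 - (-2 + 11²) = -146 - (-2 + 121) = -146 - 1*119 = -146 - 119 = -265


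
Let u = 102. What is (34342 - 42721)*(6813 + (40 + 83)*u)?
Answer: -162209061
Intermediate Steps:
(34342 - 42721)*(6813 + (40 + 83)*u) = (34342 - 42721)*(6813 + (40 + 83)*102) = -8379*(6813 + 123*102) = -8379*(6813 + 12546) = -8379*19359 = -162209061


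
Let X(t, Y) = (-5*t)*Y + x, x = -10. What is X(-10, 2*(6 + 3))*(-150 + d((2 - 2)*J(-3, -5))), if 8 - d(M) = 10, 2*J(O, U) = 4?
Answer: -135280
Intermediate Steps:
J(O, U) = 2 (J(O, U) = (½)*4 = 2)
d(M) = -2 (d(M) = 8 - 1*10 = 8 - 10 = -2)
X(t, Y) = -10 - 5*Y*t (X(t, Y) = (-5*t)*Y - 10 = -5*Y*t - 10 = -10 - 5*Y*t)
X(-10, 2*(6 + 3))*(-150 + d((2 - 2)*J(-3, -5))) = (-10 - 5*2*(6 + 3)*(-10))*(-150 - 2) = (-10 - 5*2*9*(-10))*(-152) = (-10 - 5*18*(-10))*(-152) = (-10 + 900)*(-152) = 890*(-152) = -135280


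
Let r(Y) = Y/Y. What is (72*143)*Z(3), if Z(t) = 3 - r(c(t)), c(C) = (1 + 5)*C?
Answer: 20592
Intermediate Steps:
c(C) = 6*C
r(Y) = 1
Z(t) = 2 (Z(t) = 3 - 1*1 = 3 - 1 = 2)
(72*143)*Z(3) = (72*143)*2 = 10296*2 = 20592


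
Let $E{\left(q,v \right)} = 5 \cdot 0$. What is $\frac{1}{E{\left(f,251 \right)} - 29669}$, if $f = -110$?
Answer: $- \frac{1}{29669} \approx -3.3705 \cdot 10^{-5}$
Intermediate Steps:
$E{\left(q,v \right)} = 0$
$\frac{1}{E{\left(f,251 \right)} - 29669} = \frac{1}{0 - 29669} = \frac{1}{-29669} = - \frac{1}{29669}$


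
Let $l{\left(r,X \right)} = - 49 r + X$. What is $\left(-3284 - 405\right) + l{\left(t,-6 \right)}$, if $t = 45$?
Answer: $-5900$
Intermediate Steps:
$l{\left(r,X \right)} = X - 49 r$
$\left(-3284 - 405\right) + l{\left(t,-6 \right)} = \left(-3284 - 405\right) - 2211 = -3689 - 2211 = -5900$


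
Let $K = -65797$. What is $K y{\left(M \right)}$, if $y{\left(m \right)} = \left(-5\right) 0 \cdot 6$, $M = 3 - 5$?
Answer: $0$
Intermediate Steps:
$M = -2$
$y{\left(m \right)} = 0$ ($y{\left(m \right)} = 0 \cdot 6 = 0$)
$K y{\left(M \right)} = \left(-65797\right) 0 = 0$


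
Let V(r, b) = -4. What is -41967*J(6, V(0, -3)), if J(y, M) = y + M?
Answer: -83934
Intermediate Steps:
J(y, M) = M + y
-41967*J(6, V(0, -3)) = -41967*(-4 + 6) = -41967*2 = -83934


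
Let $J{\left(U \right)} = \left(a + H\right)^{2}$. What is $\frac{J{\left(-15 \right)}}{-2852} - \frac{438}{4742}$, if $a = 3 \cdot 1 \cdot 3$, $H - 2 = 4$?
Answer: $- \frac{1158063}{6762092} \approx -0.17126$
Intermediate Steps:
$H = 6$ ($H = 2 + 4 = 6$)
$a = 9$ ($a = 3 \cdot 3 = 9$)
$J{\left(U \right)} = 225$ ($J{\left(U \right)} = \left(9 + 6\right)^{2} = 15^{2} = 225$)
$\frac{J{\left(-15 \right)}}{-2852} - \frac{438}{4742} = \frac{225}{-2852} - \frac{438}{4742} = 225 \left(- \frac{1}{2852}\right) - \frac{219}{2371} = - \frac{225}{2852} - \frac{219}{2371} = - \frac{1158063}{6762092}$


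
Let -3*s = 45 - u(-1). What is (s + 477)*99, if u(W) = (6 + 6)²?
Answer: 50490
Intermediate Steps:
u(W) = 144 (u(W) = 12² = 144)
s = 33 (s = -(45 - 1*144)/3 = -(45 - 144)/3 = -⅓*(-99) = 33)
(s + 477)*99 = (33 + 477)*99 = 510*99 = 50490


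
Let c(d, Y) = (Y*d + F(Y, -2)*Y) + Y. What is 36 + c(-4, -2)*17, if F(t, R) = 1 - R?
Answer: 36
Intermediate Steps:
c(d, Y) = 4*Y + Y*d (c(d, Y) = (Y*d + (1 - 1*(-2))*Y) + Y = (Y*d + (1 + 2)*Y) + Y = (Y*d + 3*Y) + Y = (3*Y + Y*d) + Y = 4*Y + Y*d)
36 + c(-4, -2)*17 = 36 - 2*(4 - 4)*17 = 36 - 2*0*17 = 36 + 0*17 = 36 + 0 = 36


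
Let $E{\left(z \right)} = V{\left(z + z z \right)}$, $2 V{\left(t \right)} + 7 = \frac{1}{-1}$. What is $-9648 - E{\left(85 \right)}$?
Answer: $-9644$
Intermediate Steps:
$V{\left(t \right)} = -4$ ($V{\left(t \right)} = - \frac{7}{2} + \frac{1}{2 \left(-1\right)} = - \frac{7}{2} + \frac{1}{2} \left(-1\right) = - \frac{7}{2} - \frac{1}{2} = -4$)
$E{\left(z \right)} = -4$
$-9648 - E{\left(85 \right)} = -9648 - -4 = -9648 + 4 = -9644$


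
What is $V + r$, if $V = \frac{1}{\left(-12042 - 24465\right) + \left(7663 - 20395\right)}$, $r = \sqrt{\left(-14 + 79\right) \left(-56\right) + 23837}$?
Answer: $- \frac{1}{49239} + \sqrt{20197} \approx 142.12$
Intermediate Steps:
$r = \sqrt{20197}$ ($r = \sqrt{65 \left(-56\right) + 23837} = \sqrt{-3640 + 23837} = \sqrt{20197} \approx 142.12$)
$V = - \frac{1}{49239}$ ($V = \frac{1}{-36507 - 12732} = \frac{1}{-49239} = - \frac{1}{49239} \approx -2.0309 \cdot 10^{-5}$)
$V + r = - \frac{1}{49239} + \sqrt{20197}$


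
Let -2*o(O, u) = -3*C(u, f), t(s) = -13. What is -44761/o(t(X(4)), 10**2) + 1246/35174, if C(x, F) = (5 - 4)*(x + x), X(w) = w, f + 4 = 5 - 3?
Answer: -787024807/5276100 ≈ -149.17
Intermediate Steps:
f = -2 (f = -4 + (5 - 3) = -4 + 2 = -2)
C(x, F) = 2*x (C(x, F) = 1*(2*x) = 2*x)
o(O, u) = 3*u (o(O, u) = -(-3)*2*u/2 = -(-3)*u = 3*u)
-44761/o(t(X(4)), 10**2) + 1246/35174 = -44761/(3*10**2) + 1246/35174 = -44761/(3*100) + 1246*(1/35174) = -44761/300 + 623/17587 = -787024807/5276100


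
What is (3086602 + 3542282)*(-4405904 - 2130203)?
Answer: -43327095114588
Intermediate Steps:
(3086602 + 3542282)*(-4405904 - 2130203) = 6628884*(-6536107) = -43327095114588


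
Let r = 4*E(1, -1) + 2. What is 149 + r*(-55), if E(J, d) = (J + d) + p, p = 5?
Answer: -1061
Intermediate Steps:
E(J, d) = 5 + J + d (E(J, d) = (J + d) + 5 = 5 + J + d)
r = 22 (r = 4*(5 + 1 - 1) + 2 = 4*5 + 2 = 20 + 2 = 22)
149 + r*(-55) = 149 + 22*(-55) = 149 - 1210 = -1061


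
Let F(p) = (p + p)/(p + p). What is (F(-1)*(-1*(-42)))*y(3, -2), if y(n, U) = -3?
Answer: -126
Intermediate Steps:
F(p) = 1 (F(p) = (2*p)/((2*p)) = (2*p)*(1/(2*p)) = 1)
(F(-1)*(-1*(-42)))*y(3, -2) = (1*(-1*(-42)))*(-3) = (1*42)*(-3) = 42*(-3) = -126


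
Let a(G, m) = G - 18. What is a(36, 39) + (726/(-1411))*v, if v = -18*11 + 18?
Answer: 156078/1411 ≈ 110.62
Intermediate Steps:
a(G, m) = -18 + G
v = -180 (v = -198 + 18 = -180)
a(36, 39) + (726/(-1411))*v = (-18 + 36) + (726/(-1411))*(-180) = 18 + (726*(-1/1411))*(-180) = 18 - 726/1411*(-180) = 18 + 130680/1411 = 156078/1411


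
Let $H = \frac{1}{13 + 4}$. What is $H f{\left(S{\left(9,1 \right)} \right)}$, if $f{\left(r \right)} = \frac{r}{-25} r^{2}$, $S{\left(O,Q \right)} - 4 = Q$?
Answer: $- \frac{5}{17} \approx -0.29412$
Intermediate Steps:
$S{\left(O,Q \right)} = 4 + Q$
$f{\left(r \right)} = - \frac{r^{3}}{25}$ ($f{\left(r \right)} = r \left(- \frac{1}{25}\right) r^{2} = - \frac{r}{25} r^{2} = - \frac{r^{3}}{25}$)
$H = \frac{1}{17} \approx 0.058824$
$H f{\left(S{\left(9,1 \right)} \right)} = \frac{\left(- \frac{1}{25}\right) \left(4 + 1\right)^{3}}{17} = \frac{\left(- \frac{1}{25}\right) 5^{3}}{17} = \frac{\left(- \frac{1}{25}\right) 125}{17} = \frac{1}{17} \left(-5\right) = - \frac{5}{17}$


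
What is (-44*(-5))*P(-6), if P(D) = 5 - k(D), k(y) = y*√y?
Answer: 1100 + 1320*I*√6 ≈ 1100.0 + 3233.3*I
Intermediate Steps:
k(y) = y^(3/2)
P(D) = 5 - D^(3/2)
(-44*(-5))*P(-6) = (-44*(-5))*(5 - (-6)^(3/2)) = 220*(5 - (-6)*I*√6) = 220*(5 + 6*I*√6) = 1100 + 1320*I*√6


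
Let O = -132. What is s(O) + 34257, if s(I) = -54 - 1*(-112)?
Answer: 34315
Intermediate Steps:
s(I) = 58 (s(I) = -54 + 112 = 58)
s(O) + 34257 = 58 + 34257 = 34315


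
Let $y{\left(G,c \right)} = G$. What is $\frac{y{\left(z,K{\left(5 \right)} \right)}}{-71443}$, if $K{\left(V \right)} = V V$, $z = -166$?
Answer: $\frac{166}{71443} \approx 0.0023235$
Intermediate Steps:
$K{\left(V \right)} = V^{2}$
$\frac{y{\left(z,K{\left(5 \right)} \right)}}{-71443} = - \frac{166}{-71443} = \left(-166\right) \left(- \frac{1}{71443}\right) = \frac{166}{71443}$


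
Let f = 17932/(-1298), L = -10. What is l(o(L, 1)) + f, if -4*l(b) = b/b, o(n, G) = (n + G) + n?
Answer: -36513/2596 ≈ -14.065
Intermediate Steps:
o(n, G) = G + 2*n (o(n, G) = (G + n) + n = G + 2*n)
l(b) = -1/4 (l(b) = -b/(4*b) = -1/4*1 = -1/4)
f = -8966/649 (f = 17932*(-1/1298) = -8966/649 ≈ -13.815)
l(o(L, 1)) + f = -1/4 - 8966/649 = -36513/2596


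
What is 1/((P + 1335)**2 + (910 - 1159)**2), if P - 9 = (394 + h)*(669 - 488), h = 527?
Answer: 1/28239184026 ≈ 3.5412e-11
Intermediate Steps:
P = 166710 (P = 9 + (394 + 527)*(669 - 488) = 9 + 921*181 = 9 + 166701 = 166710)
1/((P + 1335)**2 + (910 - 1159)**2) = 1/((166710 + 1335)**2 + (910 - 1159)**2) = 1/(168045**2 + (-249)**2) = 1/(28239122025 + 62001) = 1/28239184026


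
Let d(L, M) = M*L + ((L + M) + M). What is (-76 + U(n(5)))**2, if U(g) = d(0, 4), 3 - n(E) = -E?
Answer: 4624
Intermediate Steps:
n(E) = 3 + E (n(E) = 3 - (-1)*E = 3 + E)
d(L, M) = L + 2*M + L*M (d(L, M) = L*M + (L + 2*M) = L + 2*M + L*M)
U(g) = 8 (U(g) = 0 + 2*4 + 0*4 = 0 + 8 + 0 = 8)
(-76 + U(n(5)))**2 = (-76 + 8)**2 = (-68)**2 = 4624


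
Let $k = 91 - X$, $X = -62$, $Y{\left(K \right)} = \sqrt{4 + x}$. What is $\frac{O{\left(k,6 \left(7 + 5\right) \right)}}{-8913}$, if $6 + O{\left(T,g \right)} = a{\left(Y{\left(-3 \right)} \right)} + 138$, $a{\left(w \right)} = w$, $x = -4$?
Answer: $- \frac{44}{2971} \approx -0.01481$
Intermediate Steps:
$Y{\left(K \right)} = 0$ ($Y{\left(K \right)} = \sqrt{4 - 4} = \sqrt{0} = 0$)
$k = 153$ ($k = 91 - -62 = 91 + 62 = 153$)
$O{\left(T,g \right)} = 132$ ($O{\left(T,g \right)} = -6 + \left(0 + 138\right) = -6 + 138 = 132$)
$\frac{O{\left(k,6 \left(7 + 5\right) \right)}}{-8913} = \frac{132}{-8913} = 132 \left(- \frac{1}{8913}\right) = - \frac{44}{2971}$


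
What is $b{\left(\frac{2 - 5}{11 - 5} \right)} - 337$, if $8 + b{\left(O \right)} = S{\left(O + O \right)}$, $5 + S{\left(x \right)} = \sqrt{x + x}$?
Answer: $-350 + i \sqrt{2} \approx -350.0 + 1.4142 i$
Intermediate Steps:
$S{\left(x \right)} = -5 + \sqrt{2} \sqrt{x}$ ($S{\left(x \right)} = -5 + \sqrt{x + x} = -5 + \sqrt{2 x} = -5 + \sqrt{2} \sqrt{x}$)
$b{\left(O \right)} = -13 + 2 \sqrt{O}$ ($b{\left(O \right)} = -8 + \left(-5 + \sqrt{2} \sqrt{O + O}\right) = -8 + \left(-5 + \sqrt{2} \sqrt{2 O}\right) = -8 + \left(-5 + \sqrt{2} \sqrt{2} \sqrt{O}\right) = -8 + \left(-5 + 2 \sqrt{O}\right) = -13 + 2 \sqrt{O}$)
$b{\left(\frac{2 - 5}{11 - 5} \right)} - 337 = \left(-13 + 2 \sqrt{\frac{2 - 5}{11 - 5}}\right) - 337 = \left(-13 + 2 \sqrt{- \frac{3}{6}}\right) - 337 = \left(-13 + 2 \sqrt{\left(-3\right) \frac{1}{6}}\right) - 337 = \left(-13 + 2 \sqrt{- \frac{1}{2}}\right) - 337 = \left(-13 + 2 \frac{i \sqrt{2}}{2}\right) - 337 = \left(-13 + i \sqrt{2}\right) - 337 = -350 + i \sqrt{2}$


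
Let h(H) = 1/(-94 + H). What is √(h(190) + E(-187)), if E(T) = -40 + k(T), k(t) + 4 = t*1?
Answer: 5*I*√5322/24 ≈ 15.198*I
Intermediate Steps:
k(t) = -4 + t (k(t) = -4 + t*1 = -4 + t)
E(T) = -44 + T (E(T) = -40 + (-4 + T) = -44 + T)
√(h(190) + E(-187)) = √(1/(-94 + 190) + (-44 - 187)) = √(1/96 - 231) = √(-22175/96) = 5*I*√5322/24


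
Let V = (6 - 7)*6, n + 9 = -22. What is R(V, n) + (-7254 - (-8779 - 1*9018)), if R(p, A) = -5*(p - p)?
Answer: 10543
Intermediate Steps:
n = -31 (n = -9 - 22 = -31)
V = -6 (V = -1*6 = -6)
R(p, A) = 0 (R(p, A) = -5*0 = 0)
R(V, n) + (-7254 - (-8779 - 1*9018)) = 0 + (-7254 - (-8779 - 1*9018)) = 0 + (-7254 - (-8779 - 9018)) = 0 + (-7254 - 1*(-17797)) = 0 + (-7254 + 17797) = 0 + 10543 = 10543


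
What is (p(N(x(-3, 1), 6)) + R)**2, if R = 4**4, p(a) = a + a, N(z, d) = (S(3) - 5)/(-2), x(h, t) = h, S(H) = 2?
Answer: 67081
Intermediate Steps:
N(z, d) = 3/2 (N(z, d) = (2 - 5)/(-2) = -1/2*(-3) = 3/2)
p(a) = 2*a
R = 256
(p(N(x(-3, 1), 6)) + R)**2 = (2*(3/2) + 256)**2 = (3 + 256)**2 = 259**2 = 67081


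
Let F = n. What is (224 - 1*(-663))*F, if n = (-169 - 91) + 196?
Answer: -56768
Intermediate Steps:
n = -64 (n = -260 + 196 = -64)
F = -64
(224 - 1*(-663))*F = (224 - 1*(-663))*(-64) = (224 + 663)*(-64) = 887*(-64) = -56768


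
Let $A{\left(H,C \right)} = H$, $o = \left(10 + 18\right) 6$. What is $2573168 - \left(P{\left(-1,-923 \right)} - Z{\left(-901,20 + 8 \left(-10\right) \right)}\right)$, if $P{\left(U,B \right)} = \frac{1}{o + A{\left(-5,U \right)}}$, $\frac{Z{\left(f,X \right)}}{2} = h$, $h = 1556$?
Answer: $\frac{419933639}{163} \approx 2.5763 \cdot 10^{6}$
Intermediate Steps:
$o = 168$ ($o = 28 \cdot 6 = 168$)
$Z{\left(f,X \right)} = 3112$ ($Z{\left(f,X \right)} = 2 \cdot 1556 = 3112$)
$P{\left(U,B \right)} = \frac{1}{163}$ ($P{\left(U,B \right)} = \frac{1}{168 - 5} = \frac{1}{163}$)
$2573168 - \left(P{\left(-1,-923 \right)} - Z{\left(-901,20 + 8 \left(-10\right) \right)}\right) = 2573168 - \left(\frac{1}{163} - 3112\right) = 2573168 - - \frac{507255}{163} = 2573168 + \frac{507255}{163} = \frac{419933639}{163}$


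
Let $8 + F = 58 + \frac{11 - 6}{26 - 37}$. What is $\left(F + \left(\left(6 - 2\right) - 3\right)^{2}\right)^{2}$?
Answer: $\frac{309136}{121} \approx 2554.8$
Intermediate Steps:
$F = \frac{545}{11}$ ($F = -8 + \left(58 + \frac{11 - 6}{26 - 37}\right) = -8 + \left(58 + \frac{5}{-11}\right) = -8 + \left(58 + 5 \left(- \frac{1}{11}\right)\right) = -8 + \left(58 - \frac{5}{11}\right) = -8 + \frac{633}{11} = \frac{545}{11} \approx 49.545$)
$\left(F + \left(\left(6 - 2\right) - 3\right)^{2}\right)^{2} = \left(\frac{545}{11} + \left(\left(6 - 2\right) - 3\right)^{2}\right)^{2} = \left(\frac{545}{11} + \left(4 - 3\right)^{2}\right)^{2} = \left(\frac{545}{11} + 1^{2}\right)^{2} = \left(\frac{545}{11} + 1\right)^{2} = \left(\frac{556}{11}\right)^{2} = \frac{309136}{121}$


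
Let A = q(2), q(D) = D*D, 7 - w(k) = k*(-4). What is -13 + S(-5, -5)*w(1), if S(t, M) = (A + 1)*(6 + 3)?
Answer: 482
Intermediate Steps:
w(k) = 7 + 4*k (w(k) = 7 - k*(-4) = 7 - (-4)*k = 7 + 4*k)
q(D) = D²
A = 4 (A = 2² = 4)
S(t, M) = 45 (S(t, M) = (4 + 1)*(6 + 3) = 5*9 = 45)
-13 + S(-5, -5)*w(1) = -13 + 45*(7 + 4*1) = -13 + 45*(7 + 4) = -13 + 45*11 = -13 + 495 = 482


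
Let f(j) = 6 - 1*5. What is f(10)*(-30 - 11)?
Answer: -41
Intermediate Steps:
f(j) = 1 (f(j) = 6 - 5 = 1)
f(10)*(-30 - 11) = 1*(-30 - 11) = 1*(-41) = -41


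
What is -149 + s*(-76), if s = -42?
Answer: 3043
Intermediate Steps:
-149 + s*(-76) = -149 - 42*(-76) = -149 + 3192 = 3043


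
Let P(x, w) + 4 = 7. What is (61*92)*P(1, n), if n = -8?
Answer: 16836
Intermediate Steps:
P(x, w) = 3 (P(x, w) = -4 + 7 = 3)
(61*92)*P(1, n) = (61*92)*3 = 5612*3 = 16836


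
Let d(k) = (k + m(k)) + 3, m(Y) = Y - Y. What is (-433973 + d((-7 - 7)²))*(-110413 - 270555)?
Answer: 165254013232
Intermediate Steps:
m(Y) = 0
d(k) = 3 + k (d(k) = (k + 0) + 3 = k + 3 = 3 + k)
(-433973 + d((-7 - 7)²))*(-110413 - 270555) = (-433973 + (3 + (-7 - 7)²))*(-110413 - 270555) = (-433973 + (3 + (-14)²))*(-380968) = (-433973 + (3 + 196))*(-380968) = (-433973 + 199)*(-380968) = -433774*(-380968) = 165254013232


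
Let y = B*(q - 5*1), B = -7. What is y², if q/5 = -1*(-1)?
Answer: 0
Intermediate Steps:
q = 5 (q = 5*(-1*(-1)) = 5*1 = 5)
y = 0 (y = -7*(5 - 5*1) = -7*(5 - 5) = -7*0 = 0)
y² = 0² = 0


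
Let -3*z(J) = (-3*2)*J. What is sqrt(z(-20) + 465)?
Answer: 5*sqrt(17) ≈ 20.616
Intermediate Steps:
z(J) = 2*J (z(J) = -(-3*2)*J/3 = -(-2)*J = 2*J)
sqrt(z(-20) + 465) = sqrt(2*(-20) + 465) = sqrt(-40 + 465) = sqrt(425) = 5*sqrt(17)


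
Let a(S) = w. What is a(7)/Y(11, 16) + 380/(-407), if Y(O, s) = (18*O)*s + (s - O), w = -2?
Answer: -1206554/1291411 ≈ -0.93429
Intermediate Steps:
a(S) = -2
Y(O, s) = s - O + 18*O*s (Y(O, s) = 18*O*s + (s - O) = s - O + 18*O*s)
a(7)/Y(11, 16) + 380/(-407) = -2/(16 - 1*11 + 18*11*16) + 380/(-407) = -2/(16 - 11 + 3168) + 380*(-1/407) = -2/3173 - 380/407 = -1206554/1291411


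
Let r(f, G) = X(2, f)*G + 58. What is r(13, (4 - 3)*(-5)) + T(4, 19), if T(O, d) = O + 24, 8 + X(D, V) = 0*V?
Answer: 126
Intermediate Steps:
X(D, V) = -8 (X(D, V) = -8 + 0*V = -8 + 0 = -8)
T(O, d) = 24 + O
r(f, G) = 58 - 8*G (r(f, G) = -8*G + 58 = 58 - 8*G)
r(13, (4 - 3)*(-5)) + T(4, 19) = (58 - 8*(4 - 3)*(-5)) + (24 + 4) = (58 - 8*(-5)) + 28 = (58 + 40) + 28 = 98 + 28 = 126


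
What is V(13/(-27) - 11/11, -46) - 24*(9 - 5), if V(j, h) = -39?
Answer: -135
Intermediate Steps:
V(13/(-27) - 11/11, -46) - 24*(9 - 5) = -39 - 24*(9 - 5) = -39 - 24*4 = -39 - 96 = -135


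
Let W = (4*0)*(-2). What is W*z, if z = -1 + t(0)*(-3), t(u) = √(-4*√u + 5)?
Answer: 0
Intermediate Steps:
W = 0 (W = 0*(-2) = 0)
t(u) = √(5 - 4*√u)
z = -1 - 3*√5 (z = -1 + √(5 - 4*√0)*(-3) = -1 + √(5 - 4*0)*(-3) = -1 + √(5 + 0)*(-3) = -1 + √5*(-3) = -1 - 3*√5 ≈ -7.7082)
W*z = 0*(-1 - 3*√5) = 0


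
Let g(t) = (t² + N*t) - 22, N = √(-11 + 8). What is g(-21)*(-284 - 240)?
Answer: -219556 + 11004*I*√3 ≈ -2.1956e+5 + 19060.0*I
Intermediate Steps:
N = I*√3 (N = √(-3) = I*√3 ≈ 1.732*I)
g(t) = -22 + t² + I*t*√3 (g(t) = (t² + (I*√3)*t) - 22 = (t² + I*t*√3) - 22 = -22 + t² + I*t*√3)
g(-21)*(-284 - 240) = (-22 + (-21)² + I*(-21)*√3)*(-284 - 240) = (-22 + 441 - 21*I*√3)*(-524) = (419 - 21*I*√3)*(-524) = -219556 + 11004*I*√3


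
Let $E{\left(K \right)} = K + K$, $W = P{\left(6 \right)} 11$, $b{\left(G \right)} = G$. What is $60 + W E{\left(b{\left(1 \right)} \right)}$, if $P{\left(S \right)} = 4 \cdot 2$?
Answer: $236$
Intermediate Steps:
$P{\left(S \right)} = 8$
$W = 88$ ($W = 8 \cdot 11 = 88$)
$E{\left(K \right)} = 2 K$
$60 + W E{\left(b{\left(1 \right)} \right)} = 60 + 88 \cdot 2 \cdot 1 = 60 + 88 \cdot 2 = 60 + 176 = 236$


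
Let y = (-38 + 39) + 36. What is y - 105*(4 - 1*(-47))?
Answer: -5318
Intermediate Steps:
y = 37 (y = 1 + 36 = 37)
y - 105*(4 - 1*(-47)) = 37 - 105*(4 - 1*(-47)) = 37 - 105*(4 + 47) = 37 - 105*51 = 37 - 5355 = -5318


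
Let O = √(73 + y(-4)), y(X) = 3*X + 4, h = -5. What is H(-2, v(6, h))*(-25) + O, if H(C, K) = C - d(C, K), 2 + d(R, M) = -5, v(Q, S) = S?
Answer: -125 + √65 ≈ -116.94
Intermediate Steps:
d(R, M) = -7 (d(R, M) = -2 - 5 = -7)
H(C, K) = 7 + C (H(C, K) = C - 1*(-7) = C + 7 = 7 + C)
y(X) = 4 + 3*X
O = √65 (O = √(73 + (4 + 3*(-4))) = √(73 + (4 - 12)) = √(73 - 8) = √65 ≈ 8.0623)
H(-2, v(6, h))*(-25) + O = (7 - 2)*(-25) + √65 = 5*(-25) + √65 = -125 + √65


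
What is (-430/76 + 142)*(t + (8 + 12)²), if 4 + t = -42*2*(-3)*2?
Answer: 2331450/19 ≈ 1.2271e+5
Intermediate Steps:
t = 500 (t = -4 - 42*2*(-3)*2 = -4 - (-252)*2 = -4 - 42*(-12) = -4 + 504 = 500)
(-430/76 + 142)*(t + (8 + 12)²) = (-430/76 + 142)*(500 + (8 + 12)²) = (-430*1/76 + 142)*(500 + 20²) = (-215/38 + 142)*(500 + 400) = (5181/38)*900 = 2331450/19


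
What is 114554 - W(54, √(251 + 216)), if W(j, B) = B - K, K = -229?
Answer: 114325 - √467 ≈ 1.1430e+5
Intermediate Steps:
W(j, B) = 229 + B (W(j, B) = B - 1*(-229) = B + 229 = 229 + B)
114554 - W(54, √(251 + 216)) = 114554 - (229 + √(251 + 216)) = 114554 - (229 + √467) = 114554 + (-229 - √467) = 114325 - √467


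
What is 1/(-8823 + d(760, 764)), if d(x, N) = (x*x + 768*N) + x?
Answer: 1/1156289 ≈ 8.6484e-7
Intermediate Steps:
d(x, N) = x + x² + 768*N (d(x, N) = (x² + 768*N) + x = x + x² + 768*N)
1/(-8823 + d(760, 764)) = 1/(-8823 + (760 + 760² + 768*764)) = 1/(-8823 + (760 + 577600 + 586752)) = 1/(-8823 + 1165112) = 1/1156289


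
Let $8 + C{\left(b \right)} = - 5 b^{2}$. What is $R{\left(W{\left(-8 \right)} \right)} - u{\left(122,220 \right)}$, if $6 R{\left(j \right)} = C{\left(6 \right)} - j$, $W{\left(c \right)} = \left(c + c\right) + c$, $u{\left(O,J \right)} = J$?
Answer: $- \frac{742}{3} \approx -247.33$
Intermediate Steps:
$W{\left(c \right)} = 3 c$ ($W{\left(c \right)} = 2 c + c = 3 c$)
$C{\left(b \right)} = -8 - 5 b^{2}$
$R{\left(j \right)} = - \frac{94}{3} - \frac{j}{6}$ ($R{\left(j \right)} = \frac{\left(-8 - 5 \cdot 6^{2}\right) - j}{6} = \frac{\left(-8 - 180\right) - j}{6} = \frac{-188 - j}{6} = - \frac{94}{3} - \frac{j}{6}$)
$R{\left(W{\left(-8 \right)} \right)} - u{\left(122,220 \right)} = \left(- \frac{94}{3} - \frac{3 \left(-8\right)}{6}\right) - 220 = \left(- \frac{94}{3} - -4\right) - 220 = \left(- \frac{94}{3} + 4\right) - 220 = - \frac{82}{3} - 220 = - \frac{742}{3}$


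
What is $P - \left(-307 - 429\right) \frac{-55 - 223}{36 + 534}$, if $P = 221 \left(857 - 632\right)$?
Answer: $\frac{14069321}{285} \approx 49366.0$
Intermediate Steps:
$P = 49725$ ($P = 221 \cdot 225 = 49725$)
$P - \left(-307 - 429\right) \frac{-55 - 223}{36 + 534} = 49725 - \left(-307 - 429\right) \frac{-55 - 223}{36 + 534} = 49725 - - 736 \left(- \frac{278}{570}\right) = 49725 - - 736 \left(\left(-278\right) \frac{1}{570}\right) = 49725 - \left(-736\right) \left(- \frac{139}{285}\right) = 49725 - \frac{102304}{285} = \frac{14069321}{285}$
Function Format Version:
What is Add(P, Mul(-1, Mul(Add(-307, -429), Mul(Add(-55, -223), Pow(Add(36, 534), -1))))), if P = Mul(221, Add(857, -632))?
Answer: Rational(14069321, 285) ≈ 49366.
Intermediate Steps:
P = 49725 (P = Mul(221, 225) = 49725)
Add(P, Mul(-1, Mul(Add(-307, -429), Mul(Add(-55, -223), Pow(Add(36, 534), -1))))) = Add(49725, Mul(-1, Mul(Add(-307, -429), Mul(Add(-55, -223), Pow(Add(36, 534), -1))))) = Add(49725, Mul(-1, Mul(-736, Mul(-278, Pow(570, -1))))) = Add(49725, Mul(-1, Mul(-736, Mul(-278, Rational(1, 570))))) = Add(49725, Mul(-1, Mul(-736, Rational(-139, 285)))) = Add(49725, Mul(-1, Rational(102304, 285))) = Add(49725, Rational(-102304, 285)) = Rational(14069321, 285)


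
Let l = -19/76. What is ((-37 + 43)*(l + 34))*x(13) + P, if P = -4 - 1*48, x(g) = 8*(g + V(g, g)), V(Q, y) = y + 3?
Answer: 46928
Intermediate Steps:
l = -¼ (l = -19*1/76 = -¼ ≈ -0.25000)
V(Q, y) = 3 + y
x(g) = 24 + 16*g (x(g) = 8*(g + (3 + g)) = 8*(3 + 2*g) = 24 + 16*g)
P = -52 (P = -4 - 48 = -52)
((-37 + 43)*(l + 34))*x(13) + P = ((-37 + 43)*(-¼ + 34))*(24 + 16*13) - 52 = (6*(135/4))*(24 + 208) - 52 = (405/2)*232 - 52 = 46980 - 52 = 46928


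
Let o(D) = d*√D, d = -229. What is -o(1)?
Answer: 229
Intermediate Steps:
o(D) = -229*√D
-o(1) = -(-229)*√1 = -(-229) = -1*(-229) = 229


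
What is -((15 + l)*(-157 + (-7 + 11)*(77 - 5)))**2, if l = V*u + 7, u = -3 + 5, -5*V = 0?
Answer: -8305924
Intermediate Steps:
V = 0 (V = -1/5*0 = 0)
u = 2
l = 7 (l = 0*2 + 7 = 0 + 7 = 7)
-((15 + l)*(-157 + (-7 + 11)*(77 - 5)))**2 = -((15 + 7)*(-157 + (-7 + 11)*(77 - 5)))**2 = -(22*(-157 + 4*72))**2 = -(22*(-157 + 288))**2 = -(22*131)**2 = -1*2882**2 = -1*8305924 = -8305924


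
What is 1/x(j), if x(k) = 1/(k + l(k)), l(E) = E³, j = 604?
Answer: 220349468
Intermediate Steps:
x(k) = 1/(k + k³)
1/x(j) = 1/(1/(604 + 604³)) = 1/(1/(604 + 220348864)) = 1/(1/220349468) = 220349468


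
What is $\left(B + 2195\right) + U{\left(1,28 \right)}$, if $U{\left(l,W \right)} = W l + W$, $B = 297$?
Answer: $2548$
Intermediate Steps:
$U{\left(l,W \right)} = W + W l$
$\left(B + 2195\right) + U{\left(1,28 \right)} = \left(297 + 2195\right) + 28 \left(1 + 1\right) = 2492 + 28 \cdot 2 = 2492 + 56 = 2548$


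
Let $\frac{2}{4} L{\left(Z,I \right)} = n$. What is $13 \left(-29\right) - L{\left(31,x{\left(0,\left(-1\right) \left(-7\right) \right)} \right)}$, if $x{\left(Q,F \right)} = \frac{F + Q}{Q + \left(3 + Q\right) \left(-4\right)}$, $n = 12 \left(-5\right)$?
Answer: $-257$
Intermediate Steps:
$n = -60$
$x{\left(Q,F \right)} = \frac{F + Q}{-12 - 3 Q}$ ($x{\left(Q,F \right)} = \frac{F + Q}{Q - \left(12 + 4 Q\right)} = \frac{F + Q}{-12 - 3 Q}$)
$L{\left(Z,I \right)} = -120$ ($L{\left(Z,I \right)} = 2 \left(-60\right) = -120$)
$13 \left(-29\right) - L{\left(31,x{\left(0,\left(-1\right) \left(-7\right) \right)} \right)} = 13 \left(-29\right) - -120 = -377 + 120 = -257$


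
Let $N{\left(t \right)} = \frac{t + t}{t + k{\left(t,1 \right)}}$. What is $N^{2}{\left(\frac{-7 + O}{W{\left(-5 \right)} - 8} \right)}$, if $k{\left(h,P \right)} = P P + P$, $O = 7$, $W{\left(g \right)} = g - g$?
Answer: $0$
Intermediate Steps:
$W{\left(g \right)} = 0$
$k{\left(h,P \right)} = P + P^{2}$ ($k{\left(h,P \right)} = P^{2} + P = P + P^{2}$)
$N{\left(t \right)} = \frac{2 t}{2 + t}$ ($N{\left(t \right)} = \frac{t + t}{t + 1 \left(1 + 1\right)} = \frac{2 t}{t + 1 \cdot 2} = \frac{2 t}{t + 2} = \frac{2 t}{2 + t}$)
$N^{2}{\left(\frac{-7 + O}{W{\left(-5 \right)} - 8} \right)} = \left(\frac{2 \frac{-7 + 7}{0 - 8}}{2 + \frac{-7 + 7}{0 - 8}}\right)^{2} = \left(\frac{2 \frac{0}{-8}}{2 + \frac{0}{-8}}\right)^{2} = \left(\frac{2 \cdot 0 \left(- \frac{1}{8}\right)}{2 + 0 \left(- \frac{1}{8}\right)}\right)^{2} = \left(2 \cdot 0 \frac{1}{2 + 0}\right)^{2} = \left(2 \cdot 0 \cdot \frac{1}{2}\right)^{2} = 0^{2} = 0$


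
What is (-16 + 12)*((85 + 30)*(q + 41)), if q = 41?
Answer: -37720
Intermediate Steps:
(-16 + 12)*((85 + 30)*(q + 41)) = (-16 + 12)*((85 + 30)*(41 + 41)) = -460*82 = -4*9430 = -37720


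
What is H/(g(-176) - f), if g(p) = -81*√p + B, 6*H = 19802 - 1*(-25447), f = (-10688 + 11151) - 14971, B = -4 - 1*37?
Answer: 218205761/420897650 + 2443446*I*√11/210448825 ≈ 0.51843 + 0.038508*I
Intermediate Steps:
B = -41 (B = -4 - 37 = -41)
f = -14508 (f = 463 - 14971 = -14508)
H = 15083/2 (H = (19802 - 1*(-25447))/6 = (19802 + 25447)/6 = (⅙)*45249 = 15083/2 ≈ 7541.5)
g(p) = -41 - 81*√p (g(p) = -81*√p - 41 = -41 - 81*√p)
H/(g(-176) - f) = 15083/(2*((-41 - 324*I*√11) - 1*(-14508))) = 15083/(2*((-41 - 324*I*√11) + 14508)) = 15083/(2*(14467 - 324*I*√11))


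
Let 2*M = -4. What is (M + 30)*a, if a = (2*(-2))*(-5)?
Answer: 560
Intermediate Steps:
M = -2 (M = (½)*(-4) = -2)
a = 20 (a = -4*(-5) = 20)
(M + 30)*a = (-2 + 30)*20 = 28*20 = 560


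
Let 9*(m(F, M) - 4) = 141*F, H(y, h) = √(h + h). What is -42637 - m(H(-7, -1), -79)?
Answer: -42641 - 47*I*√2/3 ≈ -42641.0 - 22.156*I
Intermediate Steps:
H(y, h) = √2*√h (H(y, h) = √(2*h) = √2*√h)
m(F, M) = 4 + 47*F/3 (m(F, M) = 4 + (141*F)/9 = 4 + 47*F/3)
-42637 - m(H(-7, -1), -79) = -42637 - (4 + 47*(√2*√(-1))/3) = -42637 - (4 + 47*(√2*I)/3) = -42637 - (4 + 47*(I*√2)/3) = -42637 - (4 + 47*I*√2/3) = -42637 + (-4 - 47*I*√2/3) = -42641 - 47*I*√2/3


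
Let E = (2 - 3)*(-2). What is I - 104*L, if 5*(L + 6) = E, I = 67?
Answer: 3247/5 ≈ 649.40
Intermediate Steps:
E = 2 (E = -1*(-2) = 2)
L = -28/5 (L = -6 + (1/5)*2 = -6 + 2/5 = -28/5 ≈ -5.6000)
I - 104*L = 67 - 104*(-28/5) = 67 + 2912/5 = 3247/5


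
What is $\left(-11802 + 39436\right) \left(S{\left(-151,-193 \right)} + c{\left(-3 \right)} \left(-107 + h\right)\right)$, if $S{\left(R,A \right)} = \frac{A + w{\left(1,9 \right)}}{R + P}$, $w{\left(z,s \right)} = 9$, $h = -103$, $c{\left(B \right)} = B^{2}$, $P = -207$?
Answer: $- \frac{9346316212}{179} \approx -5.2214 \cdot 10^{7}$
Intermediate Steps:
$S{\left(R,A \right)} = \frac{9 + A}{-207 + R}$ ($S{\left(R,A \right)} = \frac{A + 9}{R - 207} = \frac{9 + A}{-207 + R}$)
$\left(-11802 + 39436\right) \left(S{\left(-151,-193 \right)} + c{\left(-3 \right)} \left(-107 + h\right)\right) = \left(-11802 + 39436\right) \left(\frac{9 - 193}{-207 - 151} + \left(-3\right)^{2} \left(-107 - 103\right)\right) = 27634 \left(\frac{1}{-358} \left(-184\right) + 9 \left(-210\right)\right) = 27634 \left(\left(- \frac{1}{358}\right) \left(-184\right) - 1890\right) = 27634 \left(\frac{92}{179} - 1890\right) = 27634 \left(- \frac{338218}{179}\right) = - \frac{9346316212}{179}$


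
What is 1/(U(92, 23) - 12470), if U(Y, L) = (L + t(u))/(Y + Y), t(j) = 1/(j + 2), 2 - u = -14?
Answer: -3312/41300225 ≈ -8.0193e-5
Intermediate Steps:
u = 16 (u = 2 - 1*(-14) = 2 + 14 = 16)
t(j) = 1/(2 + j)
U(Y, L) = (1/18 + L)/(2*Y) (U(Y, L) = (L + 1/(2 + 16))/(Y + Y) = (L + 1/18)/((2*Y)) = (L + 1/18)*(1/(2*Y)) = (1/18 + L)*(1/(2*Y)) = (1/18 + L)/(2*Y))
1/(U(92, 23) - 12470) = 1/((1/36)*(1 + 18*23)/92 - 12470) = 1/((1/36)*(1/92)*(1 + 414) - 12470) = 1/((1/36)*(1/92)*415 - 12470) = 1/(415/3312 - 12470) = 1/(-41300225/3312) = -3312/41300225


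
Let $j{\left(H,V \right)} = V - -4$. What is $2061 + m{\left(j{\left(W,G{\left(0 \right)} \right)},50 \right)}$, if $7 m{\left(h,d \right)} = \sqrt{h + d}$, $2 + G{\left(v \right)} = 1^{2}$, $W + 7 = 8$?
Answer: $2061 + \frac{\sqrt{53}}{7} \approx 2062.0$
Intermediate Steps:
$W = 1$ ($W = -7 + 8 = 1$)
$G{\left(v \right)} = -1$ ($G{\left(v \right)} = -2 + 1^{2} = -2 + 1 = -1$)
$j{\left(H,V \right)} = 4 + V$ ($j{\left(H,V \right)} = V + 4 = 4 + V$)
$m{\left(h,d \right)} = \frac{\sqrt{d + h}}{7}$ ($m{\left(h,d \right)} = \frac{\sqrt{h + d}}{7} = \frac{\sqrt{d + h}}{7}$)
$2061 + m{\left(j{\left(W,G{\left(0 \right)} \right)},50 \right)} = 2061 + \frac{\sqrt{50 + \left(4 - 1\right)}}{7} = 2061 + \frac{\sqrt{50 + 3}}{7} = 2061 + \frac{\sqrt{53}}{7}$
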